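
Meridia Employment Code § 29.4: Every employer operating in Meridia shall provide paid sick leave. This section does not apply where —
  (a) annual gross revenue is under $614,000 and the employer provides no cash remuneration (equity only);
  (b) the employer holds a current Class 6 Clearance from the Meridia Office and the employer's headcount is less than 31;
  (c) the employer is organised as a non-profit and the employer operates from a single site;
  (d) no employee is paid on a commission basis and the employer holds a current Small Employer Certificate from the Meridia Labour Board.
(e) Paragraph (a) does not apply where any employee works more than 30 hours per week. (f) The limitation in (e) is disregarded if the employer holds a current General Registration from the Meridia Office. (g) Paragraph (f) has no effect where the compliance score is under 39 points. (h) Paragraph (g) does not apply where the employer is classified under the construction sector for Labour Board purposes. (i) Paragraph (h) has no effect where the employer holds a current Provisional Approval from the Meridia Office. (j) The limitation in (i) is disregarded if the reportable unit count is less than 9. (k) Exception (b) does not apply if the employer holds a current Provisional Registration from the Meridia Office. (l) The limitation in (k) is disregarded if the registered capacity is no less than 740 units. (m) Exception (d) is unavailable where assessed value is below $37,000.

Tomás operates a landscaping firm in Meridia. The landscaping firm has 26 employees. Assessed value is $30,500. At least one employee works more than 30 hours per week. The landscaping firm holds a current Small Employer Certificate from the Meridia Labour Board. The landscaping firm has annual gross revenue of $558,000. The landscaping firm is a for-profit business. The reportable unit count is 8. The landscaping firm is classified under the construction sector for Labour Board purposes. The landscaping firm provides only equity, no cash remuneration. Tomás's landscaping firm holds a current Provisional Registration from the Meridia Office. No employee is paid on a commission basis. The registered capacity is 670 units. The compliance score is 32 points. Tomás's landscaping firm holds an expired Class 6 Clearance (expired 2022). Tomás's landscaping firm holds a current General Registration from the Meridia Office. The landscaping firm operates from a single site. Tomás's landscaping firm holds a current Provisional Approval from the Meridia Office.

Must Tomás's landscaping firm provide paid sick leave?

Exception (a): annual gross revenue is $558,000, under the $614,000 limit; remuneration is equity-only — every condition holds. Applying paragraphs (e)–(j): (e) would limit (a) — at least one employee exceeds 30 hours/week — but (f) sets (e) aside: (f) is engaged — a current General Registration is held. (g) is triggered (the compliance score is 32 points, under the 39 points limit), but yields to (h): (h) applies — the landscaping firm is classified under the construction sector. (i) would limit (h) — a current Provisional Approval is held — but (j) sets (i) aside: (j) operates against (i): the reportable unit count is 8, less than the 9 limit. (a) remains available.
Exception (b) does not apply: there is no Class 6 Clearance in force.
Exception (c) does not apply: the employer is for-profit.
Exception (d)'s conditions are all satisfied: no employee is paid on commission; a current Small Employer Certificate is held. However, paragraph (m) must be considered: (m) operates against (d): assessed value is $30,500, below the $37,000 limit. (d) is therefore removed.

No — exception (a) applies; Tomás's landscaping firm is not required to provide paid sick leave.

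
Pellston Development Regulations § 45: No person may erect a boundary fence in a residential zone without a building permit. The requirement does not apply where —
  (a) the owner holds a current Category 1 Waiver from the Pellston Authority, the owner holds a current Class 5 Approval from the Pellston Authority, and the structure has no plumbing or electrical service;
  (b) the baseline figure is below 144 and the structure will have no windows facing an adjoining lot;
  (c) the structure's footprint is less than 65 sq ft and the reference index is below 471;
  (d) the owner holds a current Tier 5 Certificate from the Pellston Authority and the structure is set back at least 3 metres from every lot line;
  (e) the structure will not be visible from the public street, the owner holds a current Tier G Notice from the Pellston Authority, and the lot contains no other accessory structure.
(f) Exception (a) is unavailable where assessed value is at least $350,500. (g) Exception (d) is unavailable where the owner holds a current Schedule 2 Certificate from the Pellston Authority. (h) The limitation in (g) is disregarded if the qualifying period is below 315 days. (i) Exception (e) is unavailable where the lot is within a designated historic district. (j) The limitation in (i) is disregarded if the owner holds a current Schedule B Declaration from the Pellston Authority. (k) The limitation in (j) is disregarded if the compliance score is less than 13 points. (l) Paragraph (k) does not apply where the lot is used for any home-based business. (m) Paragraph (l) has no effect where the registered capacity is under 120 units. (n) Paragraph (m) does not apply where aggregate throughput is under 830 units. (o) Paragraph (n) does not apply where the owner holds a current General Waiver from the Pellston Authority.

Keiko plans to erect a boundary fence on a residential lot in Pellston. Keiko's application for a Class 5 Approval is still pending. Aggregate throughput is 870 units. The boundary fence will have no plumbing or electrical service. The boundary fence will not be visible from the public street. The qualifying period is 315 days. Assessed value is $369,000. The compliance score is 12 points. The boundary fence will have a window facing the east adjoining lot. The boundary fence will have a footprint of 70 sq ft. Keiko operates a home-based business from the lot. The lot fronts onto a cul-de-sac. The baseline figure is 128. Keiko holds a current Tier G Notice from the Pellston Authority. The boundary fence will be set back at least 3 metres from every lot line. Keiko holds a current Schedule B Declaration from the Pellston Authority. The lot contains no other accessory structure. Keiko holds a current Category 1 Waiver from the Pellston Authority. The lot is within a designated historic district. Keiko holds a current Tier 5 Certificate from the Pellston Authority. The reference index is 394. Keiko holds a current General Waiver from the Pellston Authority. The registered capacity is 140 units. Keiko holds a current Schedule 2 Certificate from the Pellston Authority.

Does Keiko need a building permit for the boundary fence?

Exception (a) does not apply: the Class 5 Approval is not current.
Exception (b) requires that the structure will have no windows facing an adjoining lot; but a window faces an adjoining lot, so (b) is unavailable.
Exception (c) does not apply: the structure's footprint is 70 sq ft, not less than 65 sq ft.
Exception (d): a current Tier 5 Certificate is held; the setback is at least 3 m on every side — every condition holds. Turning to paragraphs (g)–(h): (g) operates against (d): a current Schedule 2 Certificate is held. (h), which would lift (g), is not triggered — the qualifying period is 315 days, not below 315 days. So (d) is unavailable.
Exception (e)'s conditions are all satisfied: the structure will not be visible from the street; a current Tier G Notice is held; the lot has no other accessory structure. As to paragraphs (i)–(o): (i) would limit (e) — the lot is in a historic district — but (j) sets (i) aside: (j) operates against (i): a current Schedule B Declaration is held. (k) is triggered (the compliance score is 12 points, less than the 13 points limit), but is displaced by (l): (l) applies — a home-based business operates on the lot. (m) is not engaged (the registered capacity is 140 units, not under 120 units), so (l) stands. (e) remains available.

No — exception (e) applies; Keiko does not need a building permit.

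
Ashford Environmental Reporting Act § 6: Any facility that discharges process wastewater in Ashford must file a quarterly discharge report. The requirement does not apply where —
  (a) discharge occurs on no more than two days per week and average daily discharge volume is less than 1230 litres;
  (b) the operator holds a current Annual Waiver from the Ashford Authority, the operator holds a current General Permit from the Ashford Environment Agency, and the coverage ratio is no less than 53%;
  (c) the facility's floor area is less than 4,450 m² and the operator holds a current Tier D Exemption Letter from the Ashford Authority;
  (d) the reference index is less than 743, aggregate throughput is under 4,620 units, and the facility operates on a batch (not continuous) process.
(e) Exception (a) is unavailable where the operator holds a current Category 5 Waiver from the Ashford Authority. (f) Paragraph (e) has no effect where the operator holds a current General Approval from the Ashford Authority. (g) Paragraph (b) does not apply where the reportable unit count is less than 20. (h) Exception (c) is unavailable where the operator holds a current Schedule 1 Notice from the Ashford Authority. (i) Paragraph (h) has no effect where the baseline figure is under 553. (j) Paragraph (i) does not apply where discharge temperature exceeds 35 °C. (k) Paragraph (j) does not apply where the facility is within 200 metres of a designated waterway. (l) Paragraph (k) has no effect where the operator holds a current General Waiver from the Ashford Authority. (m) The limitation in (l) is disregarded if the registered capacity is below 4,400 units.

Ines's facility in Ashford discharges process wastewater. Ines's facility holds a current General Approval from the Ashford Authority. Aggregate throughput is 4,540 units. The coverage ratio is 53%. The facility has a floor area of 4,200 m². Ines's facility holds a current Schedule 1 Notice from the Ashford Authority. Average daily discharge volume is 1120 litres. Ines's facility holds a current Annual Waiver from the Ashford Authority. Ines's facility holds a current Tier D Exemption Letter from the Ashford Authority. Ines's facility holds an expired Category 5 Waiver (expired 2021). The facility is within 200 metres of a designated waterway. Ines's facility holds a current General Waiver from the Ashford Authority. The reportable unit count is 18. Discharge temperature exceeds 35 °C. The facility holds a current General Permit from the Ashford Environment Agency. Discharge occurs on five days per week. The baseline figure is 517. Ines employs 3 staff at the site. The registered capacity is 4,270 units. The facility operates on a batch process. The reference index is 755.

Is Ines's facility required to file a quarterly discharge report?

No — exception (c) applies; Ines's facility is not required to file a quarterly discharge report.

Exception (a) does not apply: discharge occurs on five days per week.
Exception (b)'s conditions are all satisfied: a current Annual Waiver is held; a current General Permit is held; the coverage ratio is 53%, meeting the 53% threshold. However, paragraph (g) must be considered: (g) applies — the reportable unit count is 18, less than the 20 limit. (b) is therefore removed.
All of (c)'s requirements are met (the facility's floor area is 4,200 m², less than the 4,450 m² limit; a current Tier D Exemption Letter is held). Considering the limiting provisions: (h) would limit (c) — a current Schedule 1 Notice is held — but (i) sets (h) aside: (i) is engaged — the baseline figure is 517, under the 553 limit. (j) would limit (i) — discharge temperature exceeds 35 °C — but (k) sets (j) aside: (k) operates — the facility is within 200 m of a designated waterway. (l) would limit (k) — a current General Waiver is held — but (m) sets (l) aside: (m) operates against (l): the registered capacity is 4,270 units, below the 4,400 units limit. Exception (c) stands.
Exception (d) requires that the reference index is less than 743; but the reference index is 755, not less than 743, so (d) is unavailable.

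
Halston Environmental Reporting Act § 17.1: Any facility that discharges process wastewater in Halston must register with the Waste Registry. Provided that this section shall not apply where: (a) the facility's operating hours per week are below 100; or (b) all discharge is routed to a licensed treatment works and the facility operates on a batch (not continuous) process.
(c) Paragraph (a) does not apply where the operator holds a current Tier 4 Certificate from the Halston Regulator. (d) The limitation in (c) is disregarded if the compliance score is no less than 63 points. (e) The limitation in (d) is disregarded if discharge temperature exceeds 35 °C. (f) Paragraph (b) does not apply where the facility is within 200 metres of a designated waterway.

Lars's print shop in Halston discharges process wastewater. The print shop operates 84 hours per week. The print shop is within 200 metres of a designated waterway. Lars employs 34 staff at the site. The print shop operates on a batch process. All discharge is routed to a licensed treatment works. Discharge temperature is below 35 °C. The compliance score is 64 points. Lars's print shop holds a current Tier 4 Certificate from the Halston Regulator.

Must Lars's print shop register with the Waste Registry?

No — exception (a) applies; Lars's print shop is not required to register with the Waste Registry.

Exception (a)'s conditions are all satisfied: the facility's operating hours per week are 84, below the 100 limit. Under paragraphs (c)–(e): (c) operates (a current Tier 4 Certificate is held), but yields to (d): (d) is triggered — the compliance score is 64 points, meeting the 63 points threshold. (e) is not triggered (discharge temperature is below 35 °C), so (d) stands. Exception (a) stands.
Exception (b)'s conditions are all satisfied: discharge is routed to a licensed treatment works; the facility operates on a batch process. But applying paragraph (f): (f) operates — the print shop is within 200 m of a designated waterway. So (b) is unavailable.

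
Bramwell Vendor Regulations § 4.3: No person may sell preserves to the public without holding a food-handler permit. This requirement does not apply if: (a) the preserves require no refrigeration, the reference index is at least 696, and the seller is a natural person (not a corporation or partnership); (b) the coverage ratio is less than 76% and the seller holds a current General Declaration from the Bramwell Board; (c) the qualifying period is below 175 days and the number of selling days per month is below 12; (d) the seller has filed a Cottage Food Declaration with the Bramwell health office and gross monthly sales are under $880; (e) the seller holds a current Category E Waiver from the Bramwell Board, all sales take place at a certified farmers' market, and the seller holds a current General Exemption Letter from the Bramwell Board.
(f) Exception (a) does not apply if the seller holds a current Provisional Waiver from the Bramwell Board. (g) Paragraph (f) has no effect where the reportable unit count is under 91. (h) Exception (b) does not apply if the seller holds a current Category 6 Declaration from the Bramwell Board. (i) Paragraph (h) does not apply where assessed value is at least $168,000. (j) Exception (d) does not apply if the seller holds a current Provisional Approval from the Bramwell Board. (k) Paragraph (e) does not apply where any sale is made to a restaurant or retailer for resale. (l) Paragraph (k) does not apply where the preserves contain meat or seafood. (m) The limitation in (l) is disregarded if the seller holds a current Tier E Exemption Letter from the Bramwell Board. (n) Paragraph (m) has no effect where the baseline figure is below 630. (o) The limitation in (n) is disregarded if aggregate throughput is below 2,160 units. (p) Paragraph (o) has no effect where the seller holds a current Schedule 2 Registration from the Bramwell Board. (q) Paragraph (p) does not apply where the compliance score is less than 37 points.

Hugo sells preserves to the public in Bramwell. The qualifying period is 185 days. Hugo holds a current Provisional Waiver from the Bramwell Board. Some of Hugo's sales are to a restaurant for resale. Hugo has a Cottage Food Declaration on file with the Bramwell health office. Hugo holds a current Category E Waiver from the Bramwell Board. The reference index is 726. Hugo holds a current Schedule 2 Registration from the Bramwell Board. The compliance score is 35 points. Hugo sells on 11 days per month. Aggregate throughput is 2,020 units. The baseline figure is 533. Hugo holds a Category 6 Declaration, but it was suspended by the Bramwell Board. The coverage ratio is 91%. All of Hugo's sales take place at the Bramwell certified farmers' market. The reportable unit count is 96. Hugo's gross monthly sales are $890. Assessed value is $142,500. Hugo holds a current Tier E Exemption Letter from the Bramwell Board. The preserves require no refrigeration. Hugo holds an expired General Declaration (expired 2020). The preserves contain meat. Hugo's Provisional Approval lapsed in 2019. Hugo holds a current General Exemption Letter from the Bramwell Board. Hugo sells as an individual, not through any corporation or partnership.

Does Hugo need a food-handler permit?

All of (a)'s requirements are met (the preserves are shelf-stable; the reference index is 726, meeting the 696 threshold; the seller is a natural person). But: (f) operates against (a): a current Provisional Waiver is held. (g), which would lift (f), does not operate here — the reportable unit count is 96, not under 91. (a) is therefore removed.
Exception (b) fails — the coverage ratio is 91%, not less than 76%.
Exception (c) requires that the qualifying period is below 175 days; but the qualifying period is 185 days, not below 175 days, so (c) is unavailable.
Exception (d) does not apply: gross monthly sales are $890, not under $880.
Exception (e)'s conditions are all satisfied: a current Category E Waiver is held; all sales are at a certified farmers' market; a current General Exemption Letter is held. Turning to paragraphs (k)–(q): (k) operates against (e): some sales are to a restaurant for resale. (l) applies (the preserves contain meat), but is overridden by (m): (m) is engaged — a current Tier E Exemption Letter is held. (n) would limit (m) — the baseline figure is 533, below the 630 limit — but (o) sets (n) aside: (o) is triggered — aggregate throughput is 2,020 units, below the 2,160 units limit. (p) applies (a current Schedule 2 Registration is held), but yields to (q): (q) is triggered — the compliance score is 35 points, less than the 37 points limit. Exception (e) does not apply.
Every exception is unavailable, so the rule governs.

Yes — Hugo must hold a food-handler permit.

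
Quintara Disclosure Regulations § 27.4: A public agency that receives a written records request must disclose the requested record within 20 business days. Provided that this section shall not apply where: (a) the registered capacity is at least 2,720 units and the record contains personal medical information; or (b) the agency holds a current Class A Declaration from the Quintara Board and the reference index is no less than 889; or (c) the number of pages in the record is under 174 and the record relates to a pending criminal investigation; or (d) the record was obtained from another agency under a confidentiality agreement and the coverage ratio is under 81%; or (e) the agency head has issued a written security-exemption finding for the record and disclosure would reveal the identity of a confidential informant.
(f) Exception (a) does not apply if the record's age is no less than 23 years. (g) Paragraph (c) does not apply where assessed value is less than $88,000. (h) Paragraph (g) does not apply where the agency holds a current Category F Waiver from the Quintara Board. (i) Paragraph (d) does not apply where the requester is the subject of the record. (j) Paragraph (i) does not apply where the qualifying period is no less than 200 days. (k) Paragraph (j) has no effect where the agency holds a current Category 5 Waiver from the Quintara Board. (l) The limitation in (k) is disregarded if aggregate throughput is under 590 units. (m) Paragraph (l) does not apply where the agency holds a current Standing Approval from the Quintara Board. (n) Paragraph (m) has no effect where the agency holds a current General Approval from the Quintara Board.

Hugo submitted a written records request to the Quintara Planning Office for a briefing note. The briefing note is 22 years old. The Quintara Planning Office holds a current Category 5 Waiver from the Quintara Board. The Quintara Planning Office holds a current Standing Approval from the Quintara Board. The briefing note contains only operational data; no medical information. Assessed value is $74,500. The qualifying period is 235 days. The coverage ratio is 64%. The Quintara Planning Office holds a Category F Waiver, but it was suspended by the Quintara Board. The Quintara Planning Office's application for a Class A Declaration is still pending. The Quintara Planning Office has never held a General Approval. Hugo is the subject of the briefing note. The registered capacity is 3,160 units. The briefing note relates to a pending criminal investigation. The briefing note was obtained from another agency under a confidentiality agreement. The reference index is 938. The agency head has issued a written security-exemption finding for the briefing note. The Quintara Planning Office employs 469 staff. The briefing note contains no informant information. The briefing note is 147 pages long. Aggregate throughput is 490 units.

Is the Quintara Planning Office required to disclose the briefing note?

Exception (a) fails — the briefing note contains only operational data.
Exception (b) requires that the agency holds a current Class A Declaration from the Quintara Board; but no current Class A Declaration is held, so (b) is unavailable.
All of (c)'s requirements are met (the number of pages in the record is 147, under the 174 limit; the briefing note relates to a pending investigation). But applying paragraphs (g)–(h): (g) operates against (c): assessed value is $74,500, less than the $88,000 limit. (h), which would lift (g), is not engaged — the Category F Waiver is not current. So (c) is unavailable.
All of (d)'s requirements are met (the briefing note was obtained under a confidentiality agreement; the coverage ratio is 64%, under the 81% limit). But applying paragraphs (i)–(n): (i) operates against (d): Hugo is the subject of the briefing note. (j) applies (the qualifying period is 235 days, meeting the 200 days threshold), but is displaced by (k): (k) operates — a current Category 5 Waiver is held. (l) would limit (k) — aggregate throughput is 490 units, under the 590 units limit — but (m) sets (l) aside: (m) is triggered — a current Standing Approval is held. (n), which would lift (m), is inapplicable — there is no General Approval in force. Exception (d) does not apply.
Exception (e) does not apply: the briefing note contains no informant information.
No exception applies. The general rule governs.

Yes — the Quintara Planning Office must disclose the briefing note.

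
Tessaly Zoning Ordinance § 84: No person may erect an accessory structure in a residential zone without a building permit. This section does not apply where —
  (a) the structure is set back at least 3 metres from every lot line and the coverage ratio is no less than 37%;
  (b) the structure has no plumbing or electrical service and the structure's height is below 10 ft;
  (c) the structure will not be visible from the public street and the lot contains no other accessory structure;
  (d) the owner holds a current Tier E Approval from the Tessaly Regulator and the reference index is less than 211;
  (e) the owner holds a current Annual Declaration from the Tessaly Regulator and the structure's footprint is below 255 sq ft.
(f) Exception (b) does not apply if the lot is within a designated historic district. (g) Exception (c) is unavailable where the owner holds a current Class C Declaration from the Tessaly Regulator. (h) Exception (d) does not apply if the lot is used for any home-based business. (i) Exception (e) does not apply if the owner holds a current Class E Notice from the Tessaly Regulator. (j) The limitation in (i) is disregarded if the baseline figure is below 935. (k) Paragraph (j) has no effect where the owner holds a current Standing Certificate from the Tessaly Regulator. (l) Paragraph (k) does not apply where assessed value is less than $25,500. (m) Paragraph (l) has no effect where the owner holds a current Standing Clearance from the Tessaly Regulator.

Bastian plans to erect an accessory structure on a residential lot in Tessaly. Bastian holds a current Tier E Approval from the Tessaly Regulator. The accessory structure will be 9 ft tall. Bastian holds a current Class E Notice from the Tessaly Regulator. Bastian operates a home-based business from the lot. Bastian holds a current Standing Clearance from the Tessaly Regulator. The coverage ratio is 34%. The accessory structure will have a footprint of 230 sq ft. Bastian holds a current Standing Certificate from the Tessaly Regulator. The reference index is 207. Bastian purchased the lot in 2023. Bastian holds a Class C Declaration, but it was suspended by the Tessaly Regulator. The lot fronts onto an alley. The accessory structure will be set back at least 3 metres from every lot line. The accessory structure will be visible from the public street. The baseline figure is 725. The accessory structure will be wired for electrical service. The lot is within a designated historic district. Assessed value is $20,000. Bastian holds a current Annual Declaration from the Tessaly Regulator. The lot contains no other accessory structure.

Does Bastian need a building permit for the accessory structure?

Yes — Bastian must obtain a building permit.

Exception (a) requires that the coverage ratio is no less than 37%; but the coverage ratio is 34%, short of 37%, so (a) is unavailable.
Exception (b) fails — electrical service is planned.
Exception (c) requires that the structure will not be visible from the public street; but the structure will be visible from the street, so (c) is unavailable.
Exception (d)'s conditions are all satisfied: a current Tier E Approval is held; the reference index is 207, less than the 211 limit. But applying paragraph (h): (h) operates against (d): a home-based business operates on the lot. So (d) is unavailable.
Exception (e): a current Annual Declaration is held; the structure's footprint is 230 sq ft, below the 255 sq ft limit — every condition holds. Turning to paragraphs (i)–(m): (i) operates against (e): a current Class E Notice is held. (j) would limit (i) — the baseline figure is 725, below the 935 limit — but (k) sets (j) aside: (k) is triggered — a current Standing Certificate is held. (l) applies (assessed value is $20,000, less than the $25,500 limit), but is overridden by (m): (m) operates against (l): a current Standing Clearance is held. (e) is therefore removed.
No exception is made out. Bastian falls within the general rule.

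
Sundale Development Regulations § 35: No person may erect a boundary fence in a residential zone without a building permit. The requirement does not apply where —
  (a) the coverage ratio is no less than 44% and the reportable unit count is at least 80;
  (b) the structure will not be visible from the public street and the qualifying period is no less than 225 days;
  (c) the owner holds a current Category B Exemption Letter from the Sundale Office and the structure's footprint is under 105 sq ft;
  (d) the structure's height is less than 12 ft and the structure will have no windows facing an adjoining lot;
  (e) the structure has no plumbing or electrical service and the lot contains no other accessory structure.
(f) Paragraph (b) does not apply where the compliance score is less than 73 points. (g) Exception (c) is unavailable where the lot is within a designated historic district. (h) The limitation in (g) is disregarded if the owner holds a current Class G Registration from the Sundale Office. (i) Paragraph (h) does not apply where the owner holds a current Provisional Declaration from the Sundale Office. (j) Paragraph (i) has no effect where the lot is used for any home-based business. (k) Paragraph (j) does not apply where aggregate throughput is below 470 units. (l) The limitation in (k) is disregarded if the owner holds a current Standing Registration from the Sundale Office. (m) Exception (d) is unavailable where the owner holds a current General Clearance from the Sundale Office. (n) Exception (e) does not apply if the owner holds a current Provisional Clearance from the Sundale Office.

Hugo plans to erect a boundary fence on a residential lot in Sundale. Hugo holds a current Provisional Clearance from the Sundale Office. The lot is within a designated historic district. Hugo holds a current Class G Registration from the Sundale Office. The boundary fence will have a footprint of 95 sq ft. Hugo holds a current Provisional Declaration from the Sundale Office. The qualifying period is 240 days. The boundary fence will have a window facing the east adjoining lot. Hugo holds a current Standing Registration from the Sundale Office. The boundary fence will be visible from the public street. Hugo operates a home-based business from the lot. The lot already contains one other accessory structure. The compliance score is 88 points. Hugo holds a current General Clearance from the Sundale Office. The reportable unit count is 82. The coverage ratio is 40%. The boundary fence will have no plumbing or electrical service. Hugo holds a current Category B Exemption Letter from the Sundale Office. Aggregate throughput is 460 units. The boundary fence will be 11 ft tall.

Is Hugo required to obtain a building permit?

No — exception (c) applies; Hugo does not need a building permit.

Exception (a) fails — the coverage ratio is 40%, short of 44%.
Exception (b) fails — the structure will be visible from the street.
All of (c)'s requirements are met (a current Category B Exemption Letter is held; the structure's footprint is 95 sq ft, under the 105 sq ft limit). Applying paragraphs (g)–(l): (g) would limit (c) — the lot is in a historic district — but (h) sets (g) aside: (h) is triggered — a current Class G Registration is held. (i) would limit (h) — a current Provisional Declaration is held — but (j) sets (i) aside: (j) applies — a home-based business operates on the lot. (k) would limit (j) — aggregate throughput is 460 units, below the 470 units limit — but (l) sets (k) aside: (l) operates against (k): a current Standing Registration is held. Exception (c) stands.
Exception (d) does not apply: a window faces an adjoining lot.
Exception (e) fails — the lot already has another accessory structure.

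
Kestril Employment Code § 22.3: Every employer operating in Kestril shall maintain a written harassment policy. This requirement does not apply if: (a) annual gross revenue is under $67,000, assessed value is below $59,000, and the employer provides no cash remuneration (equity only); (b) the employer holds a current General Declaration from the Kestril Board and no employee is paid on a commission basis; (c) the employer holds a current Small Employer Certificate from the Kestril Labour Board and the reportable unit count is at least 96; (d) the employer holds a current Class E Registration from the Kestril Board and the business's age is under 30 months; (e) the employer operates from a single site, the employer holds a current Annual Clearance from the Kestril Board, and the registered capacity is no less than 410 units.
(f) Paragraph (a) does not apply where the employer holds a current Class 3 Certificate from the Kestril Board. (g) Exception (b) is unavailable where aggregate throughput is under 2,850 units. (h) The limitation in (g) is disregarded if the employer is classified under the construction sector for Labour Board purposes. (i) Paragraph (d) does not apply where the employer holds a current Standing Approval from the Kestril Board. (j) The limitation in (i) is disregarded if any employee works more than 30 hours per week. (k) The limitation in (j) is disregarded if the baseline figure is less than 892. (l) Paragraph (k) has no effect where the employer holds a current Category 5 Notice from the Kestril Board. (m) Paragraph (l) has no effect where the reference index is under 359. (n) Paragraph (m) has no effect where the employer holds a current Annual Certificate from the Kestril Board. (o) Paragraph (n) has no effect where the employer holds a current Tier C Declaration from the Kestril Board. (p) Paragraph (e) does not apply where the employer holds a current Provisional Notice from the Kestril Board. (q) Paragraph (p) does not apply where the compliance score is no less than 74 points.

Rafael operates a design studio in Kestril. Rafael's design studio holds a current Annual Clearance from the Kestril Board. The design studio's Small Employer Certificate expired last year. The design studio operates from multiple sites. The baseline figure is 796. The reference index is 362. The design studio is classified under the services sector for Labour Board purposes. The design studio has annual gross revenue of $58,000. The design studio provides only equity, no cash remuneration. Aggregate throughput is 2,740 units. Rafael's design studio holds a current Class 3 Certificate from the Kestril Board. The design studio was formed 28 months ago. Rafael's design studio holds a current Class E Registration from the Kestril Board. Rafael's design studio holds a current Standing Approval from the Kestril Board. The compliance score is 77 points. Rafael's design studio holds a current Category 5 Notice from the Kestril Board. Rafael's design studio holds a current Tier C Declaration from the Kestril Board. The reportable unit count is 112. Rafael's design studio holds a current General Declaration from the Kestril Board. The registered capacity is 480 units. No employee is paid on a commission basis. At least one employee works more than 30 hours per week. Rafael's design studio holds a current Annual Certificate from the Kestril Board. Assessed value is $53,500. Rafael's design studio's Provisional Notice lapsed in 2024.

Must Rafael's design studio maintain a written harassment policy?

Exception (a)'s conditions are all satisfied: annual gross revenue is $58,000, under the $67,000 limit; assessed value is $53,500, below the $59,000 limit; remuneration is equity-only. But applying paragraph (f): (f) is triggered — a current Class 3 Certificate is held. (a) is therefore removed.
All of (b)'s requirements are met (a current General Declaration is held; no employee is paid on commission). Turning to paragraphs (g)–(h): (g) applies — aggregate throughput is 2,740 units, under the 2,850 units limit. (h), which would lift (g), is not engaged — the design studio is classified under the services sector. (b) is therefore removed.
Exception (c) fails — the Small Employer Certificate has expired.
Exception (d): a current Class E Registration is held; the business's age is 28 months, under the 30 months limit — every condition holds. As to paragraphs (i)–(o): (i) would limit (d) — a current Standing Approval is held — but (j) sets (i) aside: (j) is triggered — at least one employee exceeds 30 hours/week. (k) would limit (j) — the baseline figure is 796, less than the 892 limit — but (l) sets (k) aside: (l) operates — a current Category 5 Notice is held. (m) is not engaged (the reference index is 362, not under 359), so (l) stands. Exception (d) stands.
Exception (e) does not apply: the employer operates from multiple sites.

No — exception (d) applies; Rafael's design studio is not required to maintain a written harassment policy.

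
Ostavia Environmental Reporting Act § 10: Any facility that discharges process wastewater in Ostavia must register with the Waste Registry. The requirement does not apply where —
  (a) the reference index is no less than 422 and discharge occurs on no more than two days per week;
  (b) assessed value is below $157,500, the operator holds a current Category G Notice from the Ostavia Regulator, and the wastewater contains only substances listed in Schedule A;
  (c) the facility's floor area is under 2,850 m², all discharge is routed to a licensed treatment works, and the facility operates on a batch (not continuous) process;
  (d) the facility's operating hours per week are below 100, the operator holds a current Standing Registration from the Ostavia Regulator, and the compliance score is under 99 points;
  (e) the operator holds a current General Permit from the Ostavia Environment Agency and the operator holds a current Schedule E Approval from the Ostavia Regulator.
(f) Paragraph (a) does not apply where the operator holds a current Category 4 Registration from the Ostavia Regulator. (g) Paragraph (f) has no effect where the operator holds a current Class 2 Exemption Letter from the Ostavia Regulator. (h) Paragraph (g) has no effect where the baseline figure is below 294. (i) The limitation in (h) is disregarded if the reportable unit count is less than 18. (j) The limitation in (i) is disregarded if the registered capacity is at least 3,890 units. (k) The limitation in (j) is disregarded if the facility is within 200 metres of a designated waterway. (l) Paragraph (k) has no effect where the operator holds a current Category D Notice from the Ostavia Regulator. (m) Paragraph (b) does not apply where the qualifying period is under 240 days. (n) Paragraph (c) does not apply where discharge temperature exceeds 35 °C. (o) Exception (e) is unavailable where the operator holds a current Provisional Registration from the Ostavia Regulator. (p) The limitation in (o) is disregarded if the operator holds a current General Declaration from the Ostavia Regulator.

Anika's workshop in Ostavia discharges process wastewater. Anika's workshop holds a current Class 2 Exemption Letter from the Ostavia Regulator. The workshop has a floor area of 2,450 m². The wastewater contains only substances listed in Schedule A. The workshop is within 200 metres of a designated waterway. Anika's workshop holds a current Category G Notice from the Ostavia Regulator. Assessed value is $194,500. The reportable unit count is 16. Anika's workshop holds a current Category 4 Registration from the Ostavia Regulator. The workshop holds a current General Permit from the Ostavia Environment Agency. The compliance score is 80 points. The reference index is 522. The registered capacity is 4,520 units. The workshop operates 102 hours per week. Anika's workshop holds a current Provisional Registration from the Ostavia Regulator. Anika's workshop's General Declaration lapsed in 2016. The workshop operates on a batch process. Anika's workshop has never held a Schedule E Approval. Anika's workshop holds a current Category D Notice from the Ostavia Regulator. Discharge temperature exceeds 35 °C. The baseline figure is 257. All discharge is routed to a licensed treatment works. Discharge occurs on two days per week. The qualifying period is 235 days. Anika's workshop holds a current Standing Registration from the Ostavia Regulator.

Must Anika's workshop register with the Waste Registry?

Exception (a): the reference index is 522, meeting the 422 threshold; discharge occurs on no more than two days per week — every condition holds. However, paragraphs (f)–(l) must be considered: (f) operates against (a): a current Category 4 Registration is held. (g) applies (a current Class 2 Exemption Letter is held), but is itself disapplied by (h): (h) applies — the baseline figure is 257, below the 294 limit. (i) would limit (h) — the reportable unit count is 16, less than the 18 limit — but (j) sets (i) aside: (j) is triggered — the registered capacity is 4,520 units, meeting the 3,890 units threshold. (k) would limit (j) — the workshop is within 200 m of a designated waterway — but (l) sets (k) aside: (l) is engaged — a current Category D Notice is held. (a) is therefore removed.
Exception (b) does not apply: assessed value is $194,500, not below $157,500.
Exception (c) is satisfied on its face — the facility's floor area is 2,450 m², under the 2,850 m² limit; discharge is routed to a licensed treatment works; the facility operates on a batch process. But applying paragraph (n): (n) is engaged — discharge temperature exceeds 35 °C. Exception (c) does not apply.
Exception (d) fails — the facility's operating hours per week are 102, not below 100.
Exception (e) requires that the operator holds a current Schedule E Approval from the Ostavia Regulator; but no current Schedule E Approval is held, so (e) is unavailable.
No exception is made out. Anika's workshop falls within the general rule.

Yes — Anika's workshop must register with the Waste Registry.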